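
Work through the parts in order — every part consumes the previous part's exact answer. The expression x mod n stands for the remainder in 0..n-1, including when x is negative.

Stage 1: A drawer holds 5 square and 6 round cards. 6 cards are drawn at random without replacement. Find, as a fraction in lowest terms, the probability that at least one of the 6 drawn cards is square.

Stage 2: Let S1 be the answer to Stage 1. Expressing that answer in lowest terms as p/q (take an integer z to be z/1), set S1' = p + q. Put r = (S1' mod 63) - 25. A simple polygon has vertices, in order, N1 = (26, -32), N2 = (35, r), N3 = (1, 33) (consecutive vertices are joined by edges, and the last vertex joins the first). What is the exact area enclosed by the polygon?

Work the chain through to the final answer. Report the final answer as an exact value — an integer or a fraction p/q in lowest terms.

1785/2

Stage 1: total draws C(11,6) = 462; complement C(6,6) = 1; favorable 462 - 1 = 461; P = 461/462; answer 461/462
Stage 2: S1 = 461/462; threaded value p + q = 923; r = 16; cross terms: (26*16 - 35*-32)=1536, (35*33 - 1*16)=1139, (1*-32 - 26*33)=-890; twice the area = |1785| = 1785; area = 1785/2; answer 1785/2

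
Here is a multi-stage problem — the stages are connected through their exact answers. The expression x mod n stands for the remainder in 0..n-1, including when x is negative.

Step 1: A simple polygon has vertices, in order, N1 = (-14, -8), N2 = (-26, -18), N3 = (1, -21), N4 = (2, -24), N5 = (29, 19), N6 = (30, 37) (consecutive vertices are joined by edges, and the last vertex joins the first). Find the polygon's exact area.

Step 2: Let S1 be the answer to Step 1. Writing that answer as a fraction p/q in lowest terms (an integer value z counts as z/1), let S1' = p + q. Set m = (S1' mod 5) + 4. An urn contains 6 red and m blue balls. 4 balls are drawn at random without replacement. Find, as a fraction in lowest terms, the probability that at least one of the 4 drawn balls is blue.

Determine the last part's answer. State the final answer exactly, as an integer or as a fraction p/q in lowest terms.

Step 1: cross terms: (-14*-18 - -26*-8)=44, (-26*-21 - 1*-18)=564, (1*-24 - 2*-21)=18, (2*19 - 29*-24)=734, (29*37 - 30*19)=503, (30*-8 - -14*37)=278; twice the area = |2141| = 2141; area = 2141/2; answer 2141/2
Step 2: S1 = 2141/2; threaded value p + q = 2143; m = 7; total draws C(13,4) = 715; complement C(6,4) = 15; favorable 715 - 15 = 700; P = 140/143; answer 140/143

140/143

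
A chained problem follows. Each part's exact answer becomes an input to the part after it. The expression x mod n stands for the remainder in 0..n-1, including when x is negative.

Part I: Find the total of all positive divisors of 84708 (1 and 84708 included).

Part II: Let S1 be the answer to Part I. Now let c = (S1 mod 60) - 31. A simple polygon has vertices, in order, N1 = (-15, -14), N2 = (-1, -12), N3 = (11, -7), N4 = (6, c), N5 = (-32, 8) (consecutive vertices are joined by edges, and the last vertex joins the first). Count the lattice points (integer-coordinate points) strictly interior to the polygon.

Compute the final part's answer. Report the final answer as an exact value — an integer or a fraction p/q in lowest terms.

415

Part I: 84708 = 2^2 * 3^2 * 13 * 181; sigma = (1 + 2 + 4) * (1 + 3 + 9) * (1 + 13) * (1 + 181) = 7 * 13 * 14 * 182 = 231868; answer 231868
Part II: S1 = 231868; c = -3; cross terms: (-15*-12 - -1*-14)=166, (-1*-7 - 11*-12)=139, (11*-3 - 6*-7)=9, (6*8 - -32*-3)=-48, (-32*-14 - -15*8)=568; twice the area = |834| = 834; area = 417; boundary points = 2 + 1 + 1 + 1 + 1 = 6; strictly interior points = area - boundary/2 + 1 = 415; answer 415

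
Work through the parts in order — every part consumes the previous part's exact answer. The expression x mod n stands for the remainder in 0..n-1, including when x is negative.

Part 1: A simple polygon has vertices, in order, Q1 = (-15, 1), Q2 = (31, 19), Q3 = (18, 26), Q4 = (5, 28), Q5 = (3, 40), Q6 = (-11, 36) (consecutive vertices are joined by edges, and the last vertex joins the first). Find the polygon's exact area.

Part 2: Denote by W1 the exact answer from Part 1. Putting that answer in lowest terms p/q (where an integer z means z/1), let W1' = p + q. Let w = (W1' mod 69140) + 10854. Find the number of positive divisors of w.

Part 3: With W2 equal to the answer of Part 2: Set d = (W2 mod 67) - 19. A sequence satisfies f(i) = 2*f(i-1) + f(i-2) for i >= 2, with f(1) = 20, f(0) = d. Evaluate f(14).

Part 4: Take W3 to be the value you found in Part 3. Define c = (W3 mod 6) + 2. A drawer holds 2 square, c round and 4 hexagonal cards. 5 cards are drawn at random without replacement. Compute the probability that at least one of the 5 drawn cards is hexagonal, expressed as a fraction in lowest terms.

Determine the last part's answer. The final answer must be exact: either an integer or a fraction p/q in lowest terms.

Part 1: cross terms: (-15*19 - 31*1)=-316, (31*26 - 18*19)=464, (18*28 - 5*26)=374, (5*40 - 3*28)=116, (3*36 - -11*40)=548, (-11*1 - -15*36)=529; twice the area = |1715| = 1715; area = 1715/2; answer 1715/2
Part 2: W1 = 1715/2; threaded value p + q = 1717; w = 12571; 12571 = 13 * 967; number of divisors = (1+1) * (1+1) = 4; answer 4
Part 3: W2 = 4; d = -15; f(2) = 2*(20) + 1*(-15) = 25; iterating: f(2)=25, f(3)=70, f(4)=165, f(5)=400, f(6)=965, f(7)=2330, f(8)=5625, f(9)=13580, f(10)=32785, f(11)=79150, f(12)=191085, f(13)=461320, f(14)=1113725; answer 1113725
Part 4: W3 = 1113725; c = 7; total draws C(13,5) = 1287; complement C(9,5) = 126; favorable 1287 - 126 = 1161; P = 129/143; answer 129/143

129/143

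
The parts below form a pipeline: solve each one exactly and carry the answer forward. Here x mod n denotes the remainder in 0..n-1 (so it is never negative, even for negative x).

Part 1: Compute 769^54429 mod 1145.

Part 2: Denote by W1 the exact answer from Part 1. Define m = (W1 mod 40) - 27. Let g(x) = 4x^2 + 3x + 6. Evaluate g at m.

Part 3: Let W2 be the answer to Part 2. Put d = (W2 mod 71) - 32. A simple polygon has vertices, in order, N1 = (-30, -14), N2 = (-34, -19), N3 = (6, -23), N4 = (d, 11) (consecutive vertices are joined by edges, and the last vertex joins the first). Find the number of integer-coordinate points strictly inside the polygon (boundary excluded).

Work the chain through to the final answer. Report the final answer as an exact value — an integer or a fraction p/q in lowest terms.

Part 1: squarings mod 1145: 769^1=769, 769^2=541, 769^4=706, 769^8=361, 769^16=936, 769^32=171, 769^64=616, 769^128=461, 769^256=696, 769^512=81, 769^1024=836, 769^2048=446, 769^4096=831, 769^8192=126, 769^16384=991, 769^32768=816; 769^54429 = 769^1 * 769^4 * 769^8 * 769^16 * 769^128 * 769^1024 * 769^4096 * 769^16384 * 769^32768 = 44 (mod 1145); answer 44
Part 2: W1 = 44; m = -23; 4*(-23)^2 + 3*(-23)^1 + 6 = (2116) + (-69) + (6) = 2053; answer 2053
Part 3: W2 = 2053; d = 33; cross terms: (-30*-19 - -34*-14)=94, (-34*-23 - 6*-19)=896, (6*11 - 33*-23)=825, (33*-14 - -30*11)=-132; twice the area = |1683| = 1683; area = 1683/2; boundary points = 1 + 4 + 1 + 1 = 7; strictly interior points = area - boundary/2 + 1 = 839; answer 839

839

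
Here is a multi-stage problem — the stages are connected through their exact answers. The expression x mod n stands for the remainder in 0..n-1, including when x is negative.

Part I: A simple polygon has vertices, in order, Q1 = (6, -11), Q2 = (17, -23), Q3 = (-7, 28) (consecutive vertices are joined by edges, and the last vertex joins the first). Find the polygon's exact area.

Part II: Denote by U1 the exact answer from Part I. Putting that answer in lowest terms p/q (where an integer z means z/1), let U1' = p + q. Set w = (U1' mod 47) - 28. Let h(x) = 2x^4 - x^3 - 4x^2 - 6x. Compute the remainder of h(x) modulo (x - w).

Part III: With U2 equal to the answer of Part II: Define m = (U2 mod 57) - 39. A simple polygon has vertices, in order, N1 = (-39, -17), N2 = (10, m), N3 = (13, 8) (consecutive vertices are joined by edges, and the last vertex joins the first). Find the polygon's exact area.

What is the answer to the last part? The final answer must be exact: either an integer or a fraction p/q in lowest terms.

Part I: cross terms: (6*-23 - 17*-11)=49, (17*28 - -7*-23)=315, (-7*-11 - 6*28)=-91; twice the area = |273| = 273; area = 273/2; answer 273/2
Part II: U1 = 273/2; threaded value p + q = 275; w = 12; remainder = value at the root: 2*(12)^4 - 1*(12)^3 - 4*(12)^2 - 6*(12)^1 = (41472) + (-1728) + (-576) + (-72) = 39096; answer 39096
Part III: U2 = 39096; m = 12; cross terms: (-39*12 - 10*-17)=-298, (10*8 - 13*12)=-76, (13*-17 - -39*8)=91; twice the area = |-283| = 283; area = 283/2; answer 283/2

283/2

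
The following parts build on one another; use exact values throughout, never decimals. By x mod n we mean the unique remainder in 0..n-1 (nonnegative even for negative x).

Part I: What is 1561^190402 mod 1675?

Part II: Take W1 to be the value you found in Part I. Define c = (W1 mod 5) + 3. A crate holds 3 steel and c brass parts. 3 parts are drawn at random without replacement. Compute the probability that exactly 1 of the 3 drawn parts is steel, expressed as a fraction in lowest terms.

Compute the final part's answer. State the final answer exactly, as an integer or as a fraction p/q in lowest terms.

18/35

Part I: squarings mod 1675: 1561^1=1561, 1561^2=1271, 1561^4=741, 1561^8=1356, 1561^16=1261, 1561^32=546, 1561^64=1641, 1561^128=1156, 1561^256=1361, 1561^512=1446, 1561^1024=516, 1561^2048=1606, 1561^4096=1411, 1561^8192=1021, 1561^16384=591, 1561^32768=881, 1561^65536=636, 1561^131072=821; 1561^190402 = 1561^2 * 1561^64 * 1561^128 * 1561^256 * 1561^512 * 1561^1024 * 1561^8192 * 1561^16384 * 1561^32768 * 1561^131072 = 21 (mod 1675); answer 21
Part II: W1 = 21; c = 4; total draws C(7,3) = 35; favorable C(3,1)*C(4,2) = 18; P = 18/35; answer 18/35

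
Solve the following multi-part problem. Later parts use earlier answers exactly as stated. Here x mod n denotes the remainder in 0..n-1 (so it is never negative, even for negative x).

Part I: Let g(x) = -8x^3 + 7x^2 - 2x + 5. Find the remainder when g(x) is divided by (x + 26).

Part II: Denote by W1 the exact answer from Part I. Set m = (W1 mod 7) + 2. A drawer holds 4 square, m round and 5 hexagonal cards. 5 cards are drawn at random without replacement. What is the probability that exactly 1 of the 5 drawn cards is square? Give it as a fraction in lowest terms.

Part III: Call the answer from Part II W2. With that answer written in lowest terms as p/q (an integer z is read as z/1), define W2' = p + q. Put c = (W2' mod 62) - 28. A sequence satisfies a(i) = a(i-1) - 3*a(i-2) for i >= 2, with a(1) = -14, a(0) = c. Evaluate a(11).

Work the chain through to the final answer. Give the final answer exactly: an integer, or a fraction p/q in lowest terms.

-4937

Part I: remainder = value at the root: -8*(-26)^3 + 7*(-26)^2 - 2*(-26)^1 + 5 = (140608) + (4732) + (52) + (5) = 145397; answer 145397
Part II: W1 = 145397; m = 2; total draws C(11,5) = 462; favorable C(4,1)*C(7,4) = 140; P = 10/33; answer 10/33
Part III: W2 = 10/33; threaded value p + q = 43; c = 15; a(2) = 1*(-14) - 3*(15) = -59; iterating: a(2)=-59, a(3)=-17, a(4)=160, a(5)=211, a(6)=-269, a(7)=-902, a(8)=-95, a(9)=2611, a(10)=2896, a(11)=-4937; answer -4937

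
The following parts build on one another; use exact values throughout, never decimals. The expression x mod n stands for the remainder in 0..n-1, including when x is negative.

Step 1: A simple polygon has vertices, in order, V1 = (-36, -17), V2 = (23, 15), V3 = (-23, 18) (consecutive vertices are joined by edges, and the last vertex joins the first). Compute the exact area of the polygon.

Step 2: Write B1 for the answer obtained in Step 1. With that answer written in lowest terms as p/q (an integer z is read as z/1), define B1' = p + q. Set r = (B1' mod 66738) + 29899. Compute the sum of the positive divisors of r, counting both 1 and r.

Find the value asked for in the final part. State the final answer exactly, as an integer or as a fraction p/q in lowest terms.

Step 1: cross terms: (-36*15 - 23*-17)=-149, (23*18 - -23*15)=759, (-23*-17 - -36*18)=1039; twice the area = |1649| = 1649; area = 1649/2; answer 1649/2
Step 2: B1 = 1649/2; threaded value p + q = 1651; r = 31550; 31550 = 2 * 5^2 * 631; sigma = (1 + 2) * (1 + 5 + 25) * (1 + 631) = 3 * 31 * 632 = 58776; answer 58776

58776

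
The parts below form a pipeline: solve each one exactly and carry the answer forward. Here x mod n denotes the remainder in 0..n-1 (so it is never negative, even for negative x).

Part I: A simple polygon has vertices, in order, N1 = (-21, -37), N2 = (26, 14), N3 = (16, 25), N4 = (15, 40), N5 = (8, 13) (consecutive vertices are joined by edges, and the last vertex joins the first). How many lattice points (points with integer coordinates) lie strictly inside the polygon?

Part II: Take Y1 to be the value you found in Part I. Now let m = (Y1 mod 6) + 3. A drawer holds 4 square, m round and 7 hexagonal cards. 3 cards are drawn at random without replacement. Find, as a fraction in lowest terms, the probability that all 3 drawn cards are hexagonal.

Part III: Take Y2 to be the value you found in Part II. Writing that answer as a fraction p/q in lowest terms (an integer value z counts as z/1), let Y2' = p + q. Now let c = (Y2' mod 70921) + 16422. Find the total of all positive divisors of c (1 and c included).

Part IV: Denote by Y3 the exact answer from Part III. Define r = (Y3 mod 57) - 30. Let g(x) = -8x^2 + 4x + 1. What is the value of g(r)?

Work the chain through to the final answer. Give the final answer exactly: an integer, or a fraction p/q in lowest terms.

Part I: cross terms: (-21*14 - 26*-37)=668, (26*25 - 16*14)=426, (16*40 - 15*25)=265, (15*13 - 8*40)=-125, (8*-37 - -21*13)=-23; twice the area = |1211| = 1211; area = 1211/2; boundary points = 1 + 1 + 1 + 1 + 1 = 5; strictly interior points = area - boundary/2 + 1 = 604; answer 604
Part II: Y1 = 604; m = 7; total draws C(18,3) = 816; favorable C(7,3) = 35; P = 35/816; answer 35/816
Part III: Y2 = 35/816; threaded value p + q = 851; c = 17273; 17273 = 23 * 751; sigma = (1 + 23) * (1 + 751) = 24 * 752 = 18048; answer 18048
Part IV: Y3 = 18048; r = 6; -8*(6)^2 + 4*(6)^1 + 1 = (-288) + (24) + (1) = -263; answer -263

-263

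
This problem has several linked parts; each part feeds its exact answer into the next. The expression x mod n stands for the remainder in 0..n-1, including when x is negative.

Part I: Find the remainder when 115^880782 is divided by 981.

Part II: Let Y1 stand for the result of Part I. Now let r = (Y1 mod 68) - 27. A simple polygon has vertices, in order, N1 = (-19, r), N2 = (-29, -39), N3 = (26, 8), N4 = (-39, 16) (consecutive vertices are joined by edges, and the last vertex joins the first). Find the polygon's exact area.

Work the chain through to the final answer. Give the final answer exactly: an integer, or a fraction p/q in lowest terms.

2615/2

Part I: squarings mod 981: 115^1=115, 115^2=472, 115^4=97, 115^8=580, 115^16=898, 115^32=22, 115^64=484, 115^128=778, 115^256=7, 115^512=49, 115^1024=439, 115^2048=445, 115^4096=844, 115^8192=130, 115^16384=223, 115^32768=679, 115^65536=952, 115^131072=841, 115^262144=961, 115^524288=400; 115^880782 = 115^2 * 115^4 * 115^8 * 115^128 * 115^4096 * 115^8192 * 115^16384 * 115^65536 * 115^262144 * 115^524288 = 361 (mod 981); answer 361
Part II: Y1 = 361; r = -6; cross terms: (-19*-39 - -29*-6)=567, (-29*8 - 26*-39)=782, (26*16 - -39*8)=728, (-39*-6 - -19*16)=538; twice the area = |2615| = 2615; area = 2615/2; answer 2615/2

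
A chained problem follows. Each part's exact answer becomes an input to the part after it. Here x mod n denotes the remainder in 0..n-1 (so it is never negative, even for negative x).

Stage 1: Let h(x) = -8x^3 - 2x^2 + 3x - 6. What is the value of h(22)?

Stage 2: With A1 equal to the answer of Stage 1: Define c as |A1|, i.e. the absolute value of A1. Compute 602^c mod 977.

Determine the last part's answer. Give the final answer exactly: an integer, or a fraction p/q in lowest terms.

Stage 1: -8*(22)^3 - 2*(22)^2 + 3*(22)^1 - 6 = (-85184) + (-968) + (66) + (-6) = -86092; answer -86092
Stage 2: A1 = -86092; c = 86092; squarings mod 977: 602^1=602, 602^2=914, 602^4=61, 602^8=790, 602^16=774, 602^32=175, 602^64=338, 602^128=912, 602^256=317, 602^512=835, 602^1024=624, 602^2048=530, 602^4096=501, 602^8192=889, 602^16384=905, 602^32768=299, 602^65536=494; 602^86092 = 602^4 * 602^8 * 602^64 * 602^4096 * 602^16384 * 602^65536 = 543 (mod 977); answer 543

543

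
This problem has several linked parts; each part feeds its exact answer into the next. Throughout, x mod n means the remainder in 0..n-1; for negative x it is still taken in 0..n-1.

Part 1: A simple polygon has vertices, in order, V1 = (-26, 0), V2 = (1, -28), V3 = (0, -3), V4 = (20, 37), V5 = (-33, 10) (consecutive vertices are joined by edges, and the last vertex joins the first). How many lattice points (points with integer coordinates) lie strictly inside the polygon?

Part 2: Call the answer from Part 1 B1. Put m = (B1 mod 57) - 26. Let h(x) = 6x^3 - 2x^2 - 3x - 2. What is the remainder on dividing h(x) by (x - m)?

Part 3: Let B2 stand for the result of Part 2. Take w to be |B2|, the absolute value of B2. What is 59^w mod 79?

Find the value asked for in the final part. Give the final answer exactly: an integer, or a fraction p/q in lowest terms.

Part 1: cross terms: (-26*-28 - 1*0)=728, (1*-3 - 0*-28)=-3, (0*37 - 20*-3)=60, (20*10 - -33*37)=1421, (-33*0 - -26*10)=260; twice the area = |2466| = 2466; area = 1233; boundary points = 1 + 1 + 20 + 1 + 1 = 24; strictly interior points = area - boundary/2 + 1 = 1222; answer 1222
Part 2: B1 = 1222; m = -1; remainder = value at the root: 6*(-1)^3 - 2*(-1)^2 - 3*(-1)^1 - 2 = (-6) + (-2) + (3) + (-2) = -7; answer -7
Part 3: B2 = -7; w = 7; squarings mod 79: 59^1=59, 59^2=5, 59^4=25; 59^7 = 59^1 * 59^2 * 59^4 = 28 (mod 79); answer 28

28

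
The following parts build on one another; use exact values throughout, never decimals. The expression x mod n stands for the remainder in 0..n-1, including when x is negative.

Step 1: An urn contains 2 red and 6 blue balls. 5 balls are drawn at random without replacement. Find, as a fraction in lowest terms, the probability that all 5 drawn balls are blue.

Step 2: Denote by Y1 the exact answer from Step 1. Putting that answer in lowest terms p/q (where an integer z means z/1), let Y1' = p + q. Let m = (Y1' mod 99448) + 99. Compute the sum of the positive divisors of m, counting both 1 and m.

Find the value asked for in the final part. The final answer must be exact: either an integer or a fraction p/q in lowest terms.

Step 1: total draws C(8,5) = 56; favorable C(6,5) = 6; P = 3/28; answer 3/28
Step 2: Y1 = 3/28; threaded value p + q = 31; m = 130; 130 = 2 * 5 * 13; sigma = (1 + 2) * (1 + 5) * (1 + 13) = 3 * 6 * 14 = 252; answer 252

252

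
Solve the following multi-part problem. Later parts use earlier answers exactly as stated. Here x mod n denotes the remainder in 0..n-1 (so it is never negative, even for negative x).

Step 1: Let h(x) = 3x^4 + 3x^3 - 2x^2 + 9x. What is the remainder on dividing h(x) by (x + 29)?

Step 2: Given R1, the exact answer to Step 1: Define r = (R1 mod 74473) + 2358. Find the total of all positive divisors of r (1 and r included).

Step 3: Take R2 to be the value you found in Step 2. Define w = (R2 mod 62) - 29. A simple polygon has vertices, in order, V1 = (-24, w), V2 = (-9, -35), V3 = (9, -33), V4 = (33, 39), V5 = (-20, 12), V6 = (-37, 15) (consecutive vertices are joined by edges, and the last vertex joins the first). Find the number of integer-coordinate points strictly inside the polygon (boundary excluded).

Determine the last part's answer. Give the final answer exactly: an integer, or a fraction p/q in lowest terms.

Step 1: remainder = value at the root: 3*(-29)^4 + 3*(-29)^3 - 2*(-29)^2 + 9*(-29)^1 = (2121843) + (-73167) + (-1682) + (-261) = 2046733; answer 2046733
Step 2: R1 = 2046733; r = 38320; 38320 = 2^4 * 5 * 479; sigma = (1 + 2 + 4 + 8 + 16) * (1 + 5) * (1 + 479) = 31 * 6 * 480 = 89280; answer 89280
Step 3: R2 = 89280; w = -29; cross terms: (-24*-35 - -9*-29)=579, (-9*-33 - 9*-35)=612, (9*39 - 33*-33)=1440, (33*12 - -20*39)=1176, (-20*15 - -37*12)=144, (-37*-29 - -24*15)=1433; twice the area = |5384| = 5384; area = 2692; boundary points = 3 + 2 + 24 + 1 + 1 + 1 = 32; strictly interior points = area - boundary/2 + 1 = 2677; answer 2677

2677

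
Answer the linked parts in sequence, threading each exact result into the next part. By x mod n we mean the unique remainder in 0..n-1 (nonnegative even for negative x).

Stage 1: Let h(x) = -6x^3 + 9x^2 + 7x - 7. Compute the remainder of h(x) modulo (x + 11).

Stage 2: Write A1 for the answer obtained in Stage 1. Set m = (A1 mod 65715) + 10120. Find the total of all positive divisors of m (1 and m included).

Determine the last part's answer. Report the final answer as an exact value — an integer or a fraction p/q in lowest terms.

Stage 1: remainder = value at the root: -6*(-11)^3 + 9*(-11)^2 + 7*(-11)^1 - 7 = (7986) + (1089) + (-77) + (-7) = 8991; answer 8991
Stage 2: A1 = 8991; m = 19111; 19111 = 29 * 659; sigma = (1 + 29) * (1 + 659) = 30 * 660 = 19800; answer 19800

19800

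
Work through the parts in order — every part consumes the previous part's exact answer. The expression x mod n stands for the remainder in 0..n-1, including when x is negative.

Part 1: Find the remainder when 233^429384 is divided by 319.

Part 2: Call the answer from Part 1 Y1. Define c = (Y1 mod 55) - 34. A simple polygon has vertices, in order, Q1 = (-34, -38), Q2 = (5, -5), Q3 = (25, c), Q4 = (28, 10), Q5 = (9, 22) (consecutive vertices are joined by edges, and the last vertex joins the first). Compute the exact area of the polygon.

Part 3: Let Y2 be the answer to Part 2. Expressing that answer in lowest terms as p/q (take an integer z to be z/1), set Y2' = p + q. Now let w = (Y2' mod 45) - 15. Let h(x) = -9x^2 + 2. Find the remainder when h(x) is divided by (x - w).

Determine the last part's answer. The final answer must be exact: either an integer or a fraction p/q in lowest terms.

-34

Part 1: squarings mod 319: 233^1=233, 233^2=59, 233^4=291, 233^8=146, 233^16=262, 233^32=59, 233^64=291, 233^128=146, 233^256=262, 233^512=59, 233^1024=291, 233^2048=146, 233^4096=262, 233^8192=59, 233^16384=291, 233^32768=146, 233^65536=262, 233^131072=59, 233^262144=291; 233^429384 = 233^8 * 233^64 * 233^256 * 233^1024 * 233^2048 * 233^32768 * 233^131072 * 233^262144 = 291 (mod 319); answer 291
Part 2: Y1 = 291; c = -18; cross terms: (-34*-5 - 5*-38)=360, (5*-18 - 25*-5)=35, (25*10 - 28*-18)=754, (28*22 - 9*10)=526, (9*-38 - -34*22)=406; twice the area = |2081| = 2081; area = 2081/2; answer 2081/2
Part 3: Y2 = 2081/2; threaded value p + q = 2083; w = -2; remainder = value at the root: -9*(-2)^2 + 2 = (-36) + (2) = -34; answer -34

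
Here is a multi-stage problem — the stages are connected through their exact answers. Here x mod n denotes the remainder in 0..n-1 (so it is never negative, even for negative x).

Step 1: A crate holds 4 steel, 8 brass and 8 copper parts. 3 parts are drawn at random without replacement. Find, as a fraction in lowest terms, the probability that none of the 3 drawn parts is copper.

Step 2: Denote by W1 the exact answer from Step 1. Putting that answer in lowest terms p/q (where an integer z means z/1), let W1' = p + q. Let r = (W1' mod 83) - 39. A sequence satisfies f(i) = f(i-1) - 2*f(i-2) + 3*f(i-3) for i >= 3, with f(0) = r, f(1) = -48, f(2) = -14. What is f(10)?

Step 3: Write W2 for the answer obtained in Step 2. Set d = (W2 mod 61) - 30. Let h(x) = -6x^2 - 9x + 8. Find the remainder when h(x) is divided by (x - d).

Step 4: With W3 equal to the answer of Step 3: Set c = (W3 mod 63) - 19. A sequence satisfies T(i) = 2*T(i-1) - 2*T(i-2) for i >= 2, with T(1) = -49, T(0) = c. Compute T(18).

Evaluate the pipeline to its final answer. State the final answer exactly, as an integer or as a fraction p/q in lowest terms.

Step 1: total draws C(20,3) = 1140; favorable C(12,3) = 220; P = 11/57; answer 11/57
Step 2: W1 = 11/57; threaded value p + q = 68; r = 29; f(3) = 1*(-14) - 2*(-48) + 3*(29) = 169; iterating: f(3)=169, f(4)=53, f(5)=-327, f(6)=74, f(7)=887, f(8)=-242, f(9)=-1794, f(10)=1351; answer 1351
Step 3: W2 = 1351; d = -21; remainder = value at the root: -6*(-21)^2 - 9*(-21)^1 + 8 = (-2646) + (189) + (8) = -2449; answer -2449
Step 4: W3 = -2449; c = -11; T(2) = 2*(-49) - 2*(-11) = -76; iterating: T(2)=-76, T(3)=-54, T(4)=44, T(5)=196, T(6)=304, T(7)=216, T(8)=-176, T(9)=-784, T(10)=-1216, T(11)=-864, T(12)=704, T(13)=3136, T(14)=4864, T(15)=3456, T(16)=-2816, T(17)=-12544, T(18)=-19456; answer -19456

-19456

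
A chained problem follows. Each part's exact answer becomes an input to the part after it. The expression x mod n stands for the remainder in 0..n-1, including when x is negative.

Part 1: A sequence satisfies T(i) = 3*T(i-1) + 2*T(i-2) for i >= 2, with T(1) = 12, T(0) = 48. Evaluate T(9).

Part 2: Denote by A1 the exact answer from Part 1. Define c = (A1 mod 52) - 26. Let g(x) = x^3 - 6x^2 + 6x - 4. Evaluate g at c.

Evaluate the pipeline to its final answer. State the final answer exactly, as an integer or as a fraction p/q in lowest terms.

456

Part 1: T(2) = 3*(12) + 2*(48) = 132; iterating: T(2)=132, T(3)=420, T(4)=1524, T(5)=5412, T(6)=19284, T(7)=68676, T(8)=244596, T(9)=871140; answer 871140
Part 2: A1 = 871140; c = 10; 1*(10)^3 - 6*(10)^2 + 6*(10)^1 - 4 = (1000) + (-600) + (60) + (-4) = 456; answer 456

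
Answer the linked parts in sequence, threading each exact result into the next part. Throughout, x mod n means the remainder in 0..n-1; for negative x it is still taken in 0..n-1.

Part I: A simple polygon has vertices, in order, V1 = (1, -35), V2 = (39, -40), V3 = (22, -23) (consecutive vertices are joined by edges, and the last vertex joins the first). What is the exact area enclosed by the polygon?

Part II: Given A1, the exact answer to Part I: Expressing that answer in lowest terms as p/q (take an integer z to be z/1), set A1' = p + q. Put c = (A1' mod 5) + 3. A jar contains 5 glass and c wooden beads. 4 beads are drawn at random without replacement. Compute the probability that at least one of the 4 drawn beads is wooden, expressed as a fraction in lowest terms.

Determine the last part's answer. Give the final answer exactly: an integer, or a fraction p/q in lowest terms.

Part I: cross terms: (1*-40 - 39*-35)=1325, (39*-23 - 22*-40)=-17, (22*-35 - 1*-23)=-747; twice the area = |561| = 561; area = 561/2; answer 561/2
Part II: A1 = 561/2; threaded value p + q = 563; c = 6; total draws C(11,4) = 330; complement C(5,4) = 5; favorable 330 - 5 = 325; P = 65/66; answer 65/66

65/66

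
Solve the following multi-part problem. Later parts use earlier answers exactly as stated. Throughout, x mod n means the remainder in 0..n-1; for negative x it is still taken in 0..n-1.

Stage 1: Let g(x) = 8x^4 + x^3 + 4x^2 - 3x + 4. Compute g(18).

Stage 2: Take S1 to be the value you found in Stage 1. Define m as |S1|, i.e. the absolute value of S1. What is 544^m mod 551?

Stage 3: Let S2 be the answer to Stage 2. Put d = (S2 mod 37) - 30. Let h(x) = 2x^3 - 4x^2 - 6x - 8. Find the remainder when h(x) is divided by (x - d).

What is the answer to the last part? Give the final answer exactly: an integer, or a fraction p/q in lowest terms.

Stage 1: 8*(18)^4 + 1*(18)^3 + 4*(18)^2 - 3*(18)^1 + 4 = (839808) + (5832) + (1296) + (-54) + (4) = 846886; answer 846886
Stage 2: S1 = 846886; m = 846886; squarings mod 551: 544^1=544, 544^2=49, 544^4=197, 544^8=239, 544^16=368, 544^32=429, 544^64=7, 544^128=49, 544^256=197, 544^512=239, 544^1024=368, 544^2048=429, 544^4096=7, 544^8192=49, 544^16384=197, 544^32768=239, 544^65536=368, 544^131072=429, 544^262144=7, 544^524288=49; 544^846886 = 544^2 * 544^4 * 544^32 * 544^1024 * 544^2048 * 544^8192 * 544^16384 * 544^32768 * 544^262144 * 544^524288 = 45 (mod 551); answer 45
Stage 3: S2 = 45; d = -22; remainder = value at the root: 2*(-22)^3 - 4*(-22)^2 - 6*(-22)^1 - 8 = (-21296) + (-1936) + (132) + (-8) = -23108; answer -23108

-23108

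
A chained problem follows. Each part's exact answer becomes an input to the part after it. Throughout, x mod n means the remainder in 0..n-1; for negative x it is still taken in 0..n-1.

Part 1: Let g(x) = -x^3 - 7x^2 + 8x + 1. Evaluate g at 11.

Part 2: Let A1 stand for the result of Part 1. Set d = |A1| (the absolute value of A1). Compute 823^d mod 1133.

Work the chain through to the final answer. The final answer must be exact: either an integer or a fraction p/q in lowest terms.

Part 1: -1*(11)^3 - 7*(11)^2 + 8*(11)^1 + 1 = (-1331) + (-847) + (88) + (1) = -2089; answer -2089
Part 2: A1 = -2089; d = 2089; squarings mod 1133: 823^1=823, 823^2=928, 823^4=104, 823^8=619, 823^16=207, 823^32=928, 823^64=104, 823^128=619, 823^256=207, 823^512=928, 823^1024=104, 823^2048=619; 823^2089 = 823^1 * 823^8 * 823^32 * 823^2048 = 720 (mod 1133); answer 720

720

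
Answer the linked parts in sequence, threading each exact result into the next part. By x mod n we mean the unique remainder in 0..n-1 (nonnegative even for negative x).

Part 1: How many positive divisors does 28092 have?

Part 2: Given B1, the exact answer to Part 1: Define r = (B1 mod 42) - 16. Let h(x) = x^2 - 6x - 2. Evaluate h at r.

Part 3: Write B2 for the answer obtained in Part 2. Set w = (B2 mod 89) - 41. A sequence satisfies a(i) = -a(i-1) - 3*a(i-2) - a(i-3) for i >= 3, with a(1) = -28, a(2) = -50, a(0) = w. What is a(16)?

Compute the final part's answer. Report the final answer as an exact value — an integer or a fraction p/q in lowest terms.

-91515

Part 1: 28092 = 2^2 * 3 * 2341; number of divisors = (2+1) * (1+1) * (1+1) = 12; answer 12
Part 2: B1 = 12; r = -4; 1*(-4)^2 - 6*(-4)^1 - 2 = (16) + (24) + (-2) = 38; answer 38
Part 3: B2 = 38; w = -3; a(3) = -1*(-50) - 3*(-28) - 1*(-3) = 137; iterating: a(3)=137, a(4)=41, a(5)=-402, a(6)=142, a(7)=1023, a(8)=-1047, a(9)=-2164, a(10)=4282, a(11)=3257, a(12)=-13939, a(13)=-114, a(14)=38674, a(15)=-24393, a(16)=-91515; answer -91515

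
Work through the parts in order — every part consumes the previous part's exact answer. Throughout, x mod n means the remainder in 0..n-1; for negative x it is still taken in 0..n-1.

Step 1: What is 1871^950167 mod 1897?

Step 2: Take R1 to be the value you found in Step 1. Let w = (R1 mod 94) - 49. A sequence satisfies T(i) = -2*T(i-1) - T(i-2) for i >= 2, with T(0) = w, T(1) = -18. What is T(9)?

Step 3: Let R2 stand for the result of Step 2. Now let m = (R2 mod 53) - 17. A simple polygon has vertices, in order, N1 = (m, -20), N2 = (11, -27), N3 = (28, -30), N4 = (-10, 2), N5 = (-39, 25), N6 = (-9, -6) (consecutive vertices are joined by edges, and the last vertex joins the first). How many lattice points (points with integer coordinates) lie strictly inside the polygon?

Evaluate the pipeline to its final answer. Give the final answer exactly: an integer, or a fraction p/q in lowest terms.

Step 1: squarings mod 1897: 1871^1=1871, 1871^2=676, 1871^4=1696, 1871^8=564, 1871^16=1297, 1871^32=1467, 1871^64=891, 1871^128=935, 1871^256=1605, 1871^512=1796, 1871^1024=716, 1871^2048=466, 1871^4096=898, 1871^8192=179, 1871^16384=1689, 1871^32768=1530, 1871^65536=2, 1871^131072=4, 1871^262144=16, 1871^524288=256; 1871^950167 = 1871^1 * 1871^2 * 1871^4 * 1871^16 * 1871^128 * 1871^256 * 1871^512 * 1871^1024 * 1871^2048 * 1871^4096 * 1871^8192 * 1871^16384 * 1871^131072 * 1871^262144 * 1871^524288 = 765 (mod 1897); answer 765
Step 2: R1 = 765; w = -36; T(2) = -2*(-18) - 1*(-36) = 72; iterating: T(2)=72, T(3)=-126, T(4)=180, T(5)=-234, T(6)=288, T(7)=-342, T(8)=396, T(9)=-450; answer -450
Step 3: R2 = -450; m = 10; cross terms: (10*-27 - 11*-20)=-50, (11*-30 - 28*-27)=426, (28*2 - -10*-30)=-244, (-10*25 - -39*2)=-172, (-39*-6 - -9*25)=459, (-9*-20 - 10*-6)=240; twice the area = |659| = 659; area = 659/2; boundary points = 1 + 1 + 2 + 1 + 1 + 1 = 7; strictly interior points = area - boundary/2 + 1 = 327; answer 327

327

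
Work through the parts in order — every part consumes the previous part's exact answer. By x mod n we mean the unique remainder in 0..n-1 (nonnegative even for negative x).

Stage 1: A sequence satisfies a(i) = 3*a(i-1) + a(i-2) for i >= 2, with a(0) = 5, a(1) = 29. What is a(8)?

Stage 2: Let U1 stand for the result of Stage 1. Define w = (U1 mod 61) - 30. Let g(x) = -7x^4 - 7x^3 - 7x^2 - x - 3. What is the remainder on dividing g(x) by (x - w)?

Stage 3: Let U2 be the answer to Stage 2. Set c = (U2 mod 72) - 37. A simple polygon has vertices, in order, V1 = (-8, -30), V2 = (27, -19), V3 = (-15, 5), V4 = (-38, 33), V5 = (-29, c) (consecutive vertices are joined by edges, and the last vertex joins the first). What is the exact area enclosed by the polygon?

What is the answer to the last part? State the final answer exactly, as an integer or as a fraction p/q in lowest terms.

1137

Stage 1: a(2) = 3*(29) + 1*(5) = 92; iterating: a(2)=92, a(3)=305, a(4)=1007, a(5)=3326, a(6)=10985, a(7)=36281, a(8)=119828; answer 119828
Stage 2: U1 = 119828; w = -6; remainder = value at the root: -7*(-6)^4 - 7*(-6)^3 - 7*(-6)^2 - 1*(-6)^1 - 3 = (-9072) + (1512) + (-252) + (6) + (-3) = -7809; answer -7809
Stage 3: U2 = -7809; c = 2; cross terms: (-8*-19 - 27*-30)=962, (27*5 - -15*-19)=-150, (-15*33 - -38*5)=-305, (-38*2 - -29*33)=881, (-29*-30 - -8*2)=886; twice the area = |2274| = 2274; area = 1137; answer 1137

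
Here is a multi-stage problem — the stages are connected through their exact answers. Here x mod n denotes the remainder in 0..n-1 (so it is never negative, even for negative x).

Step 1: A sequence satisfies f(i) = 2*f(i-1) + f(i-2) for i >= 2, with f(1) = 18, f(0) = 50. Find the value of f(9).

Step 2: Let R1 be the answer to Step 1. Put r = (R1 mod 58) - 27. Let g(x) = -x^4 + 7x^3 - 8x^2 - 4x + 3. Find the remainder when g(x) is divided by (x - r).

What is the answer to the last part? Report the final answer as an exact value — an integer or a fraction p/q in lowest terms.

Step 1: f(2) = 2*(18) + 1*(50) = 86; iterating: f(2)=86, f(3)=190, f(4)=466, f(5)=1122, f(6)=2710, f(7)=6542, f(8)=15794, f(9)=38130; answer 38130
Step 2: R1 = 38130; r = -3; remainder = value at the root: -1*(-3)^4 + 7*(-3)^3 - 8*(-3)^2 - 4*(-3)^1 + 3 = (-81) + (-189) + (-72) + (12) + (3) = -327; answer -327

-327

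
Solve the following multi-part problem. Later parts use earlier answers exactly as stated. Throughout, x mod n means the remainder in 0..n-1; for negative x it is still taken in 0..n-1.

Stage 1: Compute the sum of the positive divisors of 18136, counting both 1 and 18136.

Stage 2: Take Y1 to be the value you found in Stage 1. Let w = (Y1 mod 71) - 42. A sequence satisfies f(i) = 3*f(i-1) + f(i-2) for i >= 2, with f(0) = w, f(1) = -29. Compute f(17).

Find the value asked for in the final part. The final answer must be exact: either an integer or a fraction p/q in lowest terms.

-7049298824

Stage 1: 18136 = 2^3 * 2267; sigma = (1 + 2 + 4 + 8) * (1 + 2267) = 15 * 2268 = 34020; answer 34020
Stage 2: Y1 = 34020; w = -31; f(2) = 3*(-29) + 1*(-31) = -118; iterating: f(2)=-118, f(3)=-383, f(4)=-1267, f(5)=-4184, f(6)=-13819, f(7)=-45641, f(8)=-150742, f(9)=-497867, f(10)=-1644343, f(11)=-5430896, f(12)=-17937031, f(13)=-59241989, f(14)=-195662998, f(15)=-646230983, f(16)=-2134355947, f(17)=-7049298824; answer -7049298824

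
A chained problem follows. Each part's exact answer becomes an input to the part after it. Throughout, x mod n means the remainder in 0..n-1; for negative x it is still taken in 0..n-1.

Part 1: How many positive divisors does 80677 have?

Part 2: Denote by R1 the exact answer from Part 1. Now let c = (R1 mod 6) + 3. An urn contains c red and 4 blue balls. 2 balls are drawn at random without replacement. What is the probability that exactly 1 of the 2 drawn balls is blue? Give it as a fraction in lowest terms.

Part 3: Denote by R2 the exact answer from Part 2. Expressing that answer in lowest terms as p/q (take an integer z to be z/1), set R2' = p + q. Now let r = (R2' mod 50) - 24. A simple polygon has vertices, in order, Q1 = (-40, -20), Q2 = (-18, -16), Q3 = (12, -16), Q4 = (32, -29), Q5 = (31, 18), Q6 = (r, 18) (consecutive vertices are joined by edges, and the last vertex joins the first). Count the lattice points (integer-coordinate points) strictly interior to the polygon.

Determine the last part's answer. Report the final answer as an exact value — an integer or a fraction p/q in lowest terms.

1991

Part 1: 80677 is prime, so its only divisors are 1 and 80677; count = 2; answer 2
Part 2: R1 = 2; c = 5; total draws C(9,2) = 36; favorable C(4,1)*C(5,1) = 20; P = 5/9; answer 5/9
Part 3: R2 = 5/9; threaded value p + q = 14; r = -10; cross terms: (-40*-16 - -18*-20)=280, (-18*-16 - 12*-16)=480, (12*-29 - 32*-16)=164, (32*18 - 31*-29)=1475, (31*18 - -10*18)=738, (-10*-20 - -40*18)=920; twice the area = |4057| = 4057; area = 4057/2; boundary points = 2 + 30 + 1 + 1 + 41 + 2 = 77; strictly interior points = area - boundary/2 + 1 = 1991; answer 1991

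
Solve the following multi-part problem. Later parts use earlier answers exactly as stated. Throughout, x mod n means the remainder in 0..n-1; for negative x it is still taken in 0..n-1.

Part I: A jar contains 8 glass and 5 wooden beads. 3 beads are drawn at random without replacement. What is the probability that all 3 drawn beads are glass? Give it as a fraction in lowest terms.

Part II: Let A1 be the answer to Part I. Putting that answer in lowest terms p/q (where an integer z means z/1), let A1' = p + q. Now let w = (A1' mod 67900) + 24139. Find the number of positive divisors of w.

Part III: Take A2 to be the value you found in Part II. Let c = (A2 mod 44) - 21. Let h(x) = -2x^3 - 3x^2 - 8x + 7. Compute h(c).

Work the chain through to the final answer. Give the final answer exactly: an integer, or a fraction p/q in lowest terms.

Part I: total draws C(13,3) = 286; favorable C(8,3) = 56; P = 28/143; answer 28/143
Part II: A1 = 28/143; threaded value p + q = 171; w = 24310; 24310 = 2 * 5 * 11 * 13 * 17; number of divisors = (1+1) * (1+1) * (1+1) * (1+1) * (1+1) = 32; answer 32
Part III: A2 = 32; c = 11; -2*(11)^3 - 3*(11)^2 - 8*(11)^1 + 7 = (-2662) + (-363) + (-88) + (7) = -3106; answer -3106

-3106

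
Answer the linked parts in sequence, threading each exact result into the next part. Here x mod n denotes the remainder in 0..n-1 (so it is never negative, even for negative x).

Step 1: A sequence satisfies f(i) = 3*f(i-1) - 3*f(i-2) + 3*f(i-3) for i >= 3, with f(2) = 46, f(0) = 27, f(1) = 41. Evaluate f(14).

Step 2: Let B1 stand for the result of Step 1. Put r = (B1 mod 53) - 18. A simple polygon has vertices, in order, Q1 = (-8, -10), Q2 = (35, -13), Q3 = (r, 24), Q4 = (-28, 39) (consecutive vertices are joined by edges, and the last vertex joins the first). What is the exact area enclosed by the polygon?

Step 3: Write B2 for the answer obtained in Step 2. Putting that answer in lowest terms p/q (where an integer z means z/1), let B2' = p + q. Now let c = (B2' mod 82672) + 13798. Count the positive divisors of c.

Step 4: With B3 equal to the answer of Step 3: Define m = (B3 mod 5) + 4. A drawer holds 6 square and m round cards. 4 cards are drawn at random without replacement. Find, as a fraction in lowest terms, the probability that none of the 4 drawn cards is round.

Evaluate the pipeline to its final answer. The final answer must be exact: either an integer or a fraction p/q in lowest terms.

3/143

Step 1: f(3) = 3*(46) - 3*(41) + 3*(27) = 96; iterating: f(3)=96, f(4)=273, f(5)=669, f(6)=1476, f(7)=3240, f(8)=7299, f(9)=16605, f(10)=37638, f(11)=84996, f(12)=191889, f(13)=433593, f(14)=980100; answer 980100
Step 2: B1 = 980100; r = 6; cross terms: (-8*-13 - 35*-10)=454, (35*24 - 6*-13)=918, (6*39 - -28*24)=906, (-28*-10 - -8*39)=592; twice the area = |2870| = 2870; area = 1435; answer 1435
Step 3: B2 = 1435; threaded value p + q = 1436; c = 15234; 15234 = 2 * 3 * 2539; number of divisors = (1+1) * (1+1) * (1+1) = 8; answer 8
Step 4: B3 = 8; m = 7; total draws C(13,4) = 715; favorable C(6,4) = 15; P = 3/143; answer 3/143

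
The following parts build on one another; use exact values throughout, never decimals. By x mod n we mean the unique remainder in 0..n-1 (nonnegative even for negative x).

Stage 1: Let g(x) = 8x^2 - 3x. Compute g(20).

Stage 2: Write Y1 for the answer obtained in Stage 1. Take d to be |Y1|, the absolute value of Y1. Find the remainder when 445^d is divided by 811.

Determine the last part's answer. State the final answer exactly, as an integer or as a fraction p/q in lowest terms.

727

Stage 1: 8*(20)^2 - 3*(20)^1 = (3200) + (-60) = 3140; answer 3140
Stage 2: Y1 = 3140; d = 3140; squarings mod 811: 445^1=445, 445^2=141, 445^4=417, 445^8=335, 445^16=307, 445^32=173, 445^64=733, 445^128=407, 445^256=205, 445^512=664, 445^1024=523, 445^2048=222; 445^3140 = 445^4 * 445^64 * 445^1024 * 445^2048 = 727 (mod 811); answer 727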